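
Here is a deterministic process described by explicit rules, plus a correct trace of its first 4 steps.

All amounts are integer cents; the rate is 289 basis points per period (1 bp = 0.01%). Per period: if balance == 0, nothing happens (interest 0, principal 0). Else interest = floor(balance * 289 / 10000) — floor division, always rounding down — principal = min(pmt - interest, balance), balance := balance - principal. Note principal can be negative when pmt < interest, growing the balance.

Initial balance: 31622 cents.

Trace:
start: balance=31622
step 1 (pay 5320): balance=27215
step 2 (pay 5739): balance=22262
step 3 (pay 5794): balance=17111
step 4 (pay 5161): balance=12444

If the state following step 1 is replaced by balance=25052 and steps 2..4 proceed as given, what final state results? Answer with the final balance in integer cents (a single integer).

state after step 1 := balance=25052
step 2 (pay 5739): balance=20037
step 3 (pay 5794): balance=14822
step 4 (pay 5161): balance=10089

10089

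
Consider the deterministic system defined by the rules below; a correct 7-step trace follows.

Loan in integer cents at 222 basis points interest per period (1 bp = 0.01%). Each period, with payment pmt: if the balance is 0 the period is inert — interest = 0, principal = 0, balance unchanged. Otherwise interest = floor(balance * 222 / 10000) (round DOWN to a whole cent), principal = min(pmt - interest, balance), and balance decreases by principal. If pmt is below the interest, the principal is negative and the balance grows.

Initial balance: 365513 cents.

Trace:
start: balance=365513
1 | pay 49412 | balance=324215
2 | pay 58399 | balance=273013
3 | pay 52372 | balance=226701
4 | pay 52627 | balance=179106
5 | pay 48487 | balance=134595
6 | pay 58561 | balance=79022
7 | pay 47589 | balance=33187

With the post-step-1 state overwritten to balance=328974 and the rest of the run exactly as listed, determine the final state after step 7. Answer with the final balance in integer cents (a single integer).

38617

state after step 1 := balance=328974
2 | pay 58399 | balance=277878
3 | pay 52372 | balance=231674
4 | pay 52627 | balance=184190
5 | pay 48487 | balance=139792
6 | pay 58561 | balance=84334
7 | pay 47589 | balance=38617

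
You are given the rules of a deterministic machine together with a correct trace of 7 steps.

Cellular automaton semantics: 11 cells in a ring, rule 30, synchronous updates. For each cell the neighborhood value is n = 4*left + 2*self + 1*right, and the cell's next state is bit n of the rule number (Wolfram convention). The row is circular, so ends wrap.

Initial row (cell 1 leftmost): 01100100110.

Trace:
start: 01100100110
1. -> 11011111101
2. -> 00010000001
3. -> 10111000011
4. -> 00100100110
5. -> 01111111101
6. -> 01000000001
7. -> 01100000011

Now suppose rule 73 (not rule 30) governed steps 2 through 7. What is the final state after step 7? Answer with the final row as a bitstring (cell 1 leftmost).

(re-executing steps 2..7 under rule 73; state before step 2: 11011111101)
2. -> 01010000101
3. -> 00000110000
4. -> 11110110111
5. -> 00010110100
6. -> 11000110001
7. -> 01010110101

01010110101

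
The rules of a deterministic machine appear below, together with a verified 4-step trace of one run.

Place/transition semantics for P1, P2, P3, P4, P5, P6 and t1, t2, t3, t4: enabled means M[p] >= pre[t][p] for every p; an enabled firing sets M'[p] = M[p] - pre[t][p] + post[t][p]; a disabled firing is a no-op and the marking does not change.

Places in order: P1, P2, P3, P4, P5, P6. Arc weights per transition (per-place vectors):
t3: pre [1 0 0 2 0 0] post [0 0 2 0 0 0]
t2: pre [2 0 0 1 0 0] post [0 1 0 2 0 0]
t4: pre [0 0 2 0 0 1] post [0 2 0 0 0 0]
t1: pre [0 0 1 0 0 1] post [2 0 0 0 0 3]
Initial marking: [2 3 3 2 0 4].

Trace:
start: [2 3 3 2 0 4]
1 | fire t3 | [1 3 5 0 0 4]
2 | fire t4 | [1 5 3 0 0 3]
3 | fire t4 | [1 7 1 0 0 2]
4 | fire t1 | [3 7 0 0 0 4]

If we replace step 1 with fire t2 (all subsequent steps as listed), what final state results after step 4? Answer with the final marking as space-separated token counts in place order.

(re-executing from step 1 with the substitution; state before step 1: [2 3 3 2 0 4])
1 | fire t2 | [0 4 3 3 0 4]
2 | fire t4 | [0 6 1 3 0 3]
3 | fire t4 | [0 6 1 3 0 3]
4 | fire t1 | [2 6 0 3 0 5]

2 6 0 3 0 5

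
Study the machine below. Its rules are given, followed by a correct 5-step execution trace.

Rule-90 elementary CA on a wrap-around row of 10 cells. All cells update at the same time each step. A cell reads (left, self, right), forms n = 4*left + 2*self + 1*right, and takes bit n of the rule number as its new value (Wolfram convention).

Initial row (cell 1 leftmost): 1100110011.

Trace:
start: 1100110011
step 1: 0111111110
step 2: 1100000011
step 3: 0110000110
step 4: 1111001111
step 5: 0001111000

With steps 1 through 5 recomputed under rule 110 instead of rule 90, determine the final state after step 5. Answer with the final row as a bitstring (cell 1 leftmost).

(re-executing steps 1..5 under rule 110; state before step 1: 1100110011)
step 1: 0101110110
step 2: 1111011110
step 3: 1001110011
step 4: 1011010110
step 5: 1111111111

1111111111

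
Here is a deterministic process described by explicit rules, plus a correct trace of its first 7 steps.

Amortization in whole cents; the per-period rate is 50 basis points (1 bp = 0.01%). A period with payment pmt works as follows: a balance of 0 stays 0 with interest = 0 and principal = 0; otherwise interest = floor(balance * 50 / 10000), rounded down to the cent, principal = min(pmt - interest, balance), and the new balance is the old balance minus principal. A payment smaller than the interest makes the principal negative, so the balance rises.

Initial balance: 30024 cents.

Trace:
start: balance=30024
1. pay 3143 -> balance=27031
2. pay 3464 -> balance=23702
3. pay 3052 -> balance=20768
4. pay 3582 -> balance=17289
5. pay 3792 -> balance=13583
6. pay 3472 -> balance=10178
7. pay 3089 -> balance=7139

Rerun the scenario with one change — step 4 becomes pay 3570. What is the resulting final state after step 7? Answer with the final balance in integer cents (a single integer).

7151

(re-executing from step 4 with the substitution; state before step 4: balance=20768)
4. pay 3570 -> balance=17301
5. pay 3792 -> balance=13595
6. pay 3472 -> balance=10190
7. pay 3089 -> balance=7151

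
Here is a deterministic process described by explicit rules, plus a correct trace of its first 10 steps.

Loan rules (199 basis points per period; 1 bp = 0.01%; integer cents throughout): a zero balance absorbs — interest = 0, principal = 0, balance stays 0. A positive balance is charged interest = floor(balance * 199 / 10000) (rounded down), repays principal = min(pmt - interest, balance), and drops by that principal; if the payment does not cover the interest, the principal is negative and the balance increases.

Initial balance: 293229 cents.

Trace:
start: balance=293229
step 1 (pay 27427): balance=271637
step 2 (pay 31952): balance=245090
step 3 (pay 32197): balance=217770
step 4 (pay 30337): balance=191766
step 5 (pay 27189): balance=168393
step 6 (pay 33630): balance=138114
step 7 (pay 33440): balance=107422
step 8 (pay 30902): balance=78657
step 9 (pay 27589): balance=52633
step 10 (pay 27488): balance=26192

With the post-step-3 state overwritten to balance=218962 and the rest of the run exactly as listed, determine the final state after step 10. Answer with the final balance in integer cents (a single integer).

27560

state after step 3 := balance=218962
step 4 (pay 30337): balance=192982
step 5 (pay 27189): balance=169633
step 6 (pay 33630): balance=139378
step 7 (pay 33440): balance=108711
step 8 (pay 30902): balance=79972
step 9 (pay 27589): balance=53974
step 10 (pay 27488): balance=27560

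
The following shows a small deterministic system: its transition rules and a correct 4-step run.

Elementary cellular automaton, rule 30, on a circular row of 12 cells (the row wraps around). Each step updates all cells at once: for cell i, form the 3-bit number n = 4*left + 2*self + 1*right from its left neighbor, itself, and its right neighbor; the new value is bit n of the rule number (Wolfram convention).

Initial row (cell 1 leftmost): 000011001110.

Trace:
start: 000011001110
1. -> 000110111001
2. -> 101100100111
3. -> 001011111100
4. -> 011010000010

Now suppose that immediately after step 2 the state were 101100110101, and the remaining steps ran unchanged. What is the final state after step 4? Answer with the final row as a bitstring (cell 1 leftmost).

111010011101

state after step 2 := 101100110101
3. -> 001011100101
4. -> 111010011101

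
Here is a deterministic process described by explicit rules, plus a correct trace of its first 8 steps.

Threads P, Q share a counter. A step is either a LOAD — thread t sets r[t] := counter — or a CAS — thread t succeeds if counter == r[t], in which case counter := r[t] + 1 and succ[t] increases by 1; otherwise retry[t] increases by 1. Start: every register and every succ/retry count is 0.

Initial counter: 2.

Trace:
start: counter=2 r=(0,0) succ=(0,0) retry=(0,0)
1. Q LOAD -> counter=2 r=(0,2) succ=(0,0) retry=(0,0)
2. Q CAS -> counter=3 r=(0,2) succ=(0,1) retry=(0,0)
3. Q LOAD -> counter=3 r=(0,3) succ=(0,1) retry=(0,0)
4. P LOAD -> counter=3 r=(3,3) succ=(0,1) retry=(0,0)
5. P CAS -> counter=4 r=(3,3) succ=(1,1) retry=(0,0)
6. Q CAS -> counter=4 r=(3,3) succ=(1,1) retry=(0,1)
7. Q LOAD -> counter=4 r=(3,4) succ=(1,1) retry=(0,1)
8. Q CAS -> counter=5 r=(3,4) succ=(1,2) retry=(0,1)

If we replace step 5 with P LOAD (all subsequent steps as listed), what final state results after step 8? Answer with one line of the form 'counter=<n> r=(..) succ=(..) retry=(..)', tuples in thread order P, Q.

(re-executing from step 5 with the substitution; state before step 5: counter=3 r=(3,3) succ=(0,1) retry=(0,0))
5. P LOAD -> counter=3 r=(3,3) succ=(0,1) retry=(0,0)
6. Q CAS -> counter=4 r=(3,3) succ=(0,2) retry=(0,0)
7. Q LOAD -> counter=4 r=(3,4) succ=(0,2) retry=(0,0)
8. Q CAS -> counter=5 r=(3,4) succ=(0,3) retry=(0,0)

counter=5 r=(3,4) succ=(0,3) retry=(0,0)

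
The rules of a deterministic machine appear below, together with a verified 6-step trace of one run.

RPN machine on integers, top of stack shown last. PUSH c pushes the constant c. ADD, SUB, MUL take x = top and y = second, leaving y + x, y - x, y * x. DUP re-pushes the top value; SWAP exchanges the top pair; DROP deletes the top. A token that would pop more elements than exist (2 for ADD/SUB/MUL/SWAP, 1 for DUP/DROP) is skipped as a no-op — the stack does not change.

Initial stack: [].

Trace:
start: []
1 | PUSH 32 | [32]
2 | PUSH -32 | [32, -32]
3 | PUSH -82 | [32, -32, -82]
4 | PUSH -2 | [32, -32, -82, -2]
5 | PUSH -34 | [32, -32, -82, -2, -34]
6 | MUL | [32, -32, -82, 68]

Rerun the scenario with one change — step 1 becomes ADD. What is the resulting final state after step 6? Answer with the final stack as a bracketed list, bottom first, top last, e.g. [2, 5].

[-32, -82, 68]

(re-executing from step 1 with the substitution; state before step 1: [])
1 | ADD | []
2 | PUSH -32 | [-32]
3 | PUSH -82 | [-32, -82]
4 | PUSH -2 | [-32, -82, -2]
5 | PUSH -34 | [-32, -82, -2, -34]
6 | MUL | [-32, -82, 68]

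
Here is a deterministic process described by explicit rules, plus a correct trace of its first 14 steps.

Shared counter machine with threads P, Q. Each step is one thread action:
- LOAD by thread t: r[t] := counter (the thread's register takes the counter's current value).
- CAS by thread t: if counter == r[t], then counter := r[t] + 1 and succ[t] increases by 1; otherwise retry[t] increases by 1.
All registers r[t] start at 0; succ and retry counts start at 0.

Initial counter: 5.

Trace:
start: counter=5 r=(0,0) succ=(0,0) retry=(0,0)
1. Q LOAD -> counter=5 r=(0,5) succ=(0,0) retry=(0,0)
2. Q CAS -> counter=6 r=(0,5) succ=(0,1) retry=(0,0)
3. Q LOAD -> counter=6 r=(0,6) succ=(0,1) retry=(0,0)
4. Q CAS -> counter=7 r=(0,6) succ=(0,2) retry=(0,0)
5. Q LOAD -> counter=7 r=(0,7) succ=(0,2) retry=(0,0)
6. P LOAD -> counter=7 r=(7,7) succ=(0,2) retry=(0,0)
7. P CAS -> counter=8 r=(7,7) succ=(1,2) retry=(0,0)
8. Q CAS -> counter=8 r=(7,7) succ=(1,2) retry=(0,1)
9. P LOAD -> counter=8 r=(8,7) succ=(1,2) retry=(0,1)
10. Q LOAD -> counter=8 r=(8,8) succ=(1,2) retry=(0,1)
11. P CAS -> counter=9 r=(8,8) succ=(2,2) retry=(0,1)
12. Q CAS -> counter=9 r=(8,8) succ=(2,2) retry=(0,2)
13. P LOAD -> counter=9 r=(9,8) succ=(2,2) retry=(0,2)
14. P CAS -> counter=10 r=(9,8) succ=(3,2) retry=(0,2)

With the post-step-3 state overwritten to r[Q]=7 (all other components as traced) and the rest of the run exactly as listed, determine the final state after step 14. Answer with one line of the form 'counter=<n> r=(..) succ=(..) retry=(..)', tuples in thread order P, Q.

state after step 3 := counter=6 r=(0,7) succ=(0,1) retry=(0,0)
4. Q CAS -> counter=6 r=(0,7) succ=(0,1) retry=(0,1)
5. Q LOAD -> counter=6 r=(0,6) succ=(0,1) retry=(0,1)
6. P LOAD -> counter=6 r=(6,6) succ=(0,1) retry=(0,1)
7. P CAS -> counter=7 r=(6,6) succ=(1,1) retry=(0,1)
8. Q CAS -> counter=7 r=(6,6) succ=(1,1) retry=(0,2)
9. P LOAD -> counter=7 r=(7,6) succ=(1,1) retry=(0,2)
10. Q LOAD -> counter=7 r=(7,7) succ=(1,1) retry=(0,2)
11. P CAS -> counter=8 r=(7,7) succ=(2,1) retry=(0,2)
12. Q CAS -> counter=8 r=(7,7) succ=(2,1) retry=(0,3)
13. P LOAD -> counter=8 r=(8,7) succ=(2,1) retry=(0,3)
14. P CAS -> counter=9 r=(8,7) succ=(3,1) retry=(0,3)

counter=9 r=(8,7) succ=(3,1) retry=(0,3)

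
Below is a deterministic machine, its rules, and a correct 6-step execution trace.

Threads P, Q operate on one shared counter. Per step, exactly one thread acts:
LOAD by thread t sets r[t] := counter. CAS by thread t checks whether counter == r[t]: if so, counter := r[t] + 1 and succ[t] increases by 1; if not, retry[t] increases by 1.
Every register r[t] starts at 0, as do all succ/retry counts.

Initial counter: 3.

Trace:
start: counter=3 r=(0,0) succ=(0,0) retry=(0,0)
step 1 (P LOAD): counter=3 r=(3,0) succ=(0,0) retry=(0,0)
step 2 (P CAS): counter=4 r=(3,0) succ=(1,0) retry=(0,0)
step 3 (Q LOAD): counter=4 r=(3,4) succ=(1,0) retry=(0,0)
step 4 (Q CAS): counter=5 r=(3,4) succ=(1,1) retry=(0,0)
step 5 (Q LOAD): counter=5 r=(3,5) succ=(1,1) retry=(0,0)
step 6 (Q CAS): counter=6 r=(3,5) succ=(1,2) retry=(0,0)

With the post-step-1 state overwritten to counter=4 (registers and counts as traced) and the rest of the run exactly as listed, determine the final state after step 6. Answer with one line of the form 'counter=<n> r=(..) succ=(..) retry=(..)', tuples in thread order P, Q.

counter=6 r=(3,5) succ=(0,2) retry=(1,0)

state after step 1 := counter=4 r=(3,0) succ=(0,0) retry=(0,0)
step 2 (P CAS): counter=4 r=(3,0) succ=(0,0) retry=(1,0)
step 3 (Q LOAD): counter=4 r=(3,4) succ=(0,0) retry=(1,0)
step 4 (Q CAS): counter=5 r=(3,4) succ=(0,1) retry=(1,0)
step 5 (Q LOAD): counter=5 r=(3,5) succ=(0,1) retry=(1,0)
step 6 (Q CAS): counter=6 r=(3,5) succ=(0,2) retry=(1,0)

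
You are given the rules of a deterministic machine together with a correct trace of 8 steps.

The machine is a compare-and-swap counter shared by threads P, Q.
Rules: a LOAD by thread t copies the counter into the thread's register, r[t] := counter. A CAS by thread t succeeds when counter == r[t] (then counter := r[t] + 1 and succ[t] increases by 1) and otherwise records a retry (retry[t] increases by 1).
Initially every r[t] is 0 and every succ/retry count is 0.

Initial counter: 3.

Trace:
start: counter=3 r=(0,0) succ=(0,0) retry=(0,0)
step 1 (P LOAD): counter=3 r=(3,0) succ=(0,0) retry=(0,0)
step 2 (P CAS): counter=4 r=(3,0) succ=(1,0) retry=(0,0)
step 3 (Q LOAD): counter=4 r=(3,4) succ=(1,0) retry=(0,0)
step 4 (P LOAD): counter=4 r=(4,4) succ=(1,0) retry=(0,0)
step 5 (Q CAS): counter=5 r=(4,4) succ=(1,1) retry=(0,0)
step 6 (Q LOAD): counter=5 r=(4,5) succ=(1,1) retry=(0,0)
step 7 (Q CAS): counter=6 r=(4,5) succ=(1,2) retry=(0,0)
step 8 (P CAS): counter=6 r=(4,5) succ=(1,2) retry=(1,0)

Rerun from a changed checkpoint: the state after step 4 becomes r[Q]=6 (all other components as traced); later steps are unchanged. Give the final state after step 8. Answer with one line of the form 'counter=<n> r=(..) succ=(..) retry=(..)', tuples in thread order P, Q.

state after step 4 := counter=4 r=(4,6) succ=(1,0) retry=(0,0)
step 5 (Q CAS): counter=4 r=(4,6) succ=(1,0) retry=(0,1)
step 6 (Q LOAD): counter=4 r=(4,4) succ=(1,0) retry=(0,1)
step 7 (Q CAS): counter=5 r=(4,4) succ=(1,1) retry=(0,1)
step 8 (P CAS): counter=5 r=(4,4) succ=(1,1) retry=(1,1)

counter=5 r=(4,4) succ=(1,1) retry=(1,1)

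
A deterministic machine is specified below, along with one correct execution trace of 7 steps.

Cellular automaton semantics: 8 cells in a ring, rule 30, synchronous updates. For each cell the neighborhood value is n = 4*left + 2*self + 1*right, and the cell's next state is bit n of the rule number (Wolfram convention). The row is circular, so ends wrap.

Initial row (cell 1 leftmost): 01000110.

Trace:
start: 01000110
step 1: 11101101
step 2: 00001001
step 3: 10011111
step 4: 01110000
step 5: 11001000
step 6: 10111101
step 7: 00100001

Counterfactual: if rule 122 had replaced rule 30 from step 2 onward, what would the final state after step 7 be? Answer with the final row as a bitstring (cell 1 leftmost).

(re-executing steps 2..7 under rule 122; state before step 2: 11101101)
step 2: 00111111
step 3: 11100001
step 4: 00110011
step 5: 11111111
step 6: 00000000
step 7: 00000000

00000000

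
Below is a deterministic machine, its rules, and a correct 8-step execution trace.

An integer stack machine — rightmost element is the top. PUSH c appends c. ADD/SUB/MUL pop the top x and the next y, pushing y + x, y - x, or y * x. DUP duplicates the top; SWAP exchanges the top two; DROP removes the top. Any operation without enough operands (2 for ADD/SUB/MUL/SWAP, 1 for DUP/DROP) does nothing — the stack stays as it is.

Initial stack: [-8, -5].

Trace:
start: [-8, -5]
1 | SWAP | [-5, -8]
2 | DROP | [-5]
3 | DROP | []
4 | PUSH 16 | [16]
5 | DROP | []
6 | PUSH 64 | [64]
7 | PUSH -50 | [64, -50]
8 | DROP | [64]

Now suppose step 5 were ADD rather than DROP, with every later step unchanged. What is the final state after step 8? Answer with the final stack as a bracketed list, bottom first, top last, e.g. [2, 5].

(re-executing from step 5 with the substitution; state before step 5: [16])
5 | ADD | [16]
6 | PUSH 64 | [16, 64]
7 | PUSH -50 | [16, 64, -50]
8 | DROP | [16, 64]

[16, 64]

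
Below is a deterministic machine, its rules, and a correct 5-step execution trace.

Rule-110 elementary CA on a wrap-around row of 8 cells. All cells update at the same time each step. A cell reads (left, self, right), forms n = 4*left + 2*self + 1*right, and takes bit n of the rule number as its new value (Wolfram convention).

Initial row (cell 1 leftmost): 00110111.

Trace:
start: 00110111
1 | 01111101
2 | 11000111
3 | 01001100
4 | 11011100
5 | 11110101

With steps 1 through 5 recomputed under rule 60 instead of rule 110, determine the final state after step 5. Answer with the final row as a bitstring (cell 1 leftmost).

01100110

(re-executing steps 1..5 under rule 60; state before step 1: 00110111)
1 | 10101100
2 | 11111010
3 | 10000111
4 | 01000100
5 | 01100110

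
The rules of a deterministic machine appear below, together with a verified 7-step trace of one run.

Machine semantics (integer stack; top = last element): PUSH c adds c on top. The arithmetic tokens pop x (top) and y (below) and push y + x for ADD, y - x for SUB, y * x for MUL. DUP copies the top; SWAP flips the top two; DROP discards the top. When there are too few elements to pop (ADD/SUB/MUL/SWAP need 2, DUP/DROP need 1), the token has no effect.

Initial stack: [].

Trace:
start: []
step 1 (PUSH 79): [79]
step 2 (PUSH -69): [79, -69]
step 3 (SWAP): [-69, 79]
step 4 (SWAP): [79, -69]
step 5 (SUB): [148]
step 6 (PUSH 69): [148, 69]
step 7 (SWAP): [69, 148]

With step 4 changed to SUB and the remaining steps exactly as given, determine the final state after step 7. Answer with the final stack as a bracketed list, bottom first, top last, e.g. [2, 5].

[69, -148]

(re-executing from step 4 with the substitution; state before step 4: [-69, 79])
step 4 (SUB): [-148]
step 5 (SUB): [-148]
step 6 (PUSH 69): [-148, 69]
step 7 (SWAP): [69, -148]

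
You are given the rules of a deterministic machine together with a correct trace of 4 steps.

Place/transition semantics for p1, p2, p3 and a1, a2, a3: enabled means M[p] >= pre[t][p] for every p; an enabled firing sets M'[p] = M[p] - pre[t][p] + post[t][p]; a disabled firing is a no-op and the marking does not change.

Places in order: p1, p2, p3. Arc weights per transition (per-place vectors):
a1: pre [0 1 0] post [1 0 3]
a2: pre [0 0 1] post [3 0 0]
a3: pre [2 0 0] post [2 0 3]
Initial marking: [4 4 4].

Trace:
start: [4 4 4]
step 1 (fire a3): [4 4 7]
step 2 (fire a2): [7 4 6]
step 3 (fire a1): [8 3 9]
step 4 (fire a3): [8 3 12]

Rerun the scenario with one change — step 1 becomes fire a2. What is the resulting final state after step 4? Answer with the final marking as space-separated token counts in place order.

11 3 8

(re-executing from step 1 with the substitution; state before step 1: [4 4 4])
step 1 (fire a2): [7 4 3]
step 2 (fire a2): [10 4 2]
step 3 (fire a1): [11 3 5]
step 4 (fire a3): [11 3 8]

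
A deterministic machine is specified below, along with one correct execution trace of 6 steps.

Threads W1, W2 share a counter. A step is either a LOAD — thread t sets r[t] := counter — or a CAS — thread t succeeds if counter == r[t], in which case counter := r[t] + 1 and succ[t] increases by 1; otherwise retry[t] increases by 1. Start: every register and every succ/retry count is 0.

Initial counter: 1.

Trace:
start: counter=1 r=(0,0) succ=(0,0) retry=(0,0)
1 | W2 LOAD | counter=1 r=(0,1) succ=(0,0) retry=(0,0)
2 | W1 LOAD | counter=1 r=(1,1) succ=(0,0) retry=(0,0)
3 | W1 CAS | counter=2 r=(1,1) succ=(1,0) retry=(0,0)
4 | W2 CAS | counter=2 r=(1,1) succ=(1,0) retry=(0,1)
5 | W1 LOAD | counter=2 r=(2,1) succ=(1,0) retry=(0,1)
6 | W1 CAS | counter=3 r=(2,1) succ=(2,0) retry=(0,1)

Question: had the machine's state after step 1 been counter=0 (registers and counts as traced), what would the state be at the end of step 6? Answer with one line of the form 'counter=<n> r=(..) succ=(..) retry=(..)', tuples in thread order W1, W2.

state after step 1 := counter=0 r=(0,1) succ=(0,0) retry=(0,0)
2 | W1 LOAD | counter=0 r=(0,1) succ=(0,0) retry=(0,0)
3 | W1 CAS | counter=1 r=(0,1) succ=(1,0) retry=(0,0)
4 | W2 CAS | counter=2 r=(0,1) succ=(1,1) retry=(0,0)
5 | W1 LOAD | counter=2 r=(2,1) succ=(1,1) retry=(0,0)
6 | W1 CAS | counter=3 r=(2,1) succ=(2,1) retry=(0,0)

counter=3 r=(2,1) succ=(2,1) retry=(0,0)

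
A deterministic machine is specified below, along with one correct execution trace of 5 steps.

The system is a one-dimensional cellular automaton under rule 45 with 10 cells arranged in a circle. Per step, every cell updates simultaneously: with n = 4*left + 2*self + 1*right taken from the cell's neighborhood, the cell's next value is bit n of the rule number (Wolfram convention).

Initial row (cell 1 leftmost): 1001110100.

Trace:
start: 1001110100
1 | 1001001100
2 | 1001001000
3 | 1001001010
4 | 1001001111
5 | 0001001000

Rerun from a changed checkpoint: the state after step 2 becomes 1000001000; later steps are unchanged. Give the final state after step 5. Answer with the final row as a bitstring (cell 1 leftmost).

0000010000

state after step 2 := 1000001000
3 | 1011101010
4 | 1110011111
5 | 0000010000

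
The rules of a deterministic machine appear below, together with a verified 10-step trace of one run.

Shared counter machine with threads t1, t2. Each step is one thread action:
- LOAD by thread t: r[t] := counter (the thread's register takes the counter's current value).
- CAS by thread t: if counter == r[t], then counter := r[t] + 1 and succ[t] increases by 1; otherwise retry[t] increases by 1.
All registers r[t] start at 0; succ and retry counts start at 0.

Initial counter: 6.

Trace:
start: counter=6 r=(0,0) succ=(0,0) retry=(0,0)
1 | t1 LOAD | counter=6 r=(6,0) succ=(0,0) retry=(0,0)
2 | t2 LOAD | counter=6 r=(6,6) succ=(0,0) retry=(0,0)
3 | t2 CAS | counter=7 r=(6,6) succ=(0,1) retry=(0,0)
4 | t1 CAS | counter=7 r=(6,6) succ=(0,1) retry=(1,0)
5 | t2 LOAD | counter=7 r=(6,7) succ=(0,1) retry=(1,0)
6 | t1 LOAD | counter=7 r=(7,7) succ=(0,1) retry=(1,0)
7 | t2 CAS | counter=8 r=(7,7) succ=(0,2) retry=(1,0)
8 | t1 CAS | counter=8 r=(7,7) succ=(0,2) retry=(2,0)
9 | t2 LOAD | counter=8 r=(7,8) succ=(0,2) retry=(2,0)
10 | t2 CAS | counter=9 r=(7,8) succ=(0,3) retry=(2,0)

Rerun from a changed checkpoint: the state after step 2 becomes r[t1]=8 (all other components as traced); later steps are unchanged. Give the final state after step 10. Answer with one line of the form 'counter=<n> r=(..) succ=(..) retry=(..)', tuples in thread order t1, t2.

state after step 2 := counter=6 r=(8,6) succ=(0,0) retry=(0,0)
3 | t2 CAS | counter=7 r=(8,6) succ=(0,1) retry=(0,0)
4 | t1 CAS | counter=7 r=(8,6) succ=(0,1) retry=(1,0)
5 | t2 LOAD | counter=7 r=(8,7) succ=(0,1) retry=(1,0)
6 | t1 LOAD | counter=7 r=(7,7) succ=(0,1) retry=(1,0)
7 | t2 CAS | counter=8 r=(7,7) succ=(0,2) retry=(1,0)
8 | t1 CAS | counter=8 r=(7,7) succ=(0,2) retry=(2,0)
9 | t2 LOAD | counter=8 r=(7,8) succ=(0,2) retry=(2,0)
10 | t2 CAS | counter=9 r=(7,8) succ=(0,3) retry=(2,0)

counter=9 r=(7,8) succ=(0,3) retry=(2,0)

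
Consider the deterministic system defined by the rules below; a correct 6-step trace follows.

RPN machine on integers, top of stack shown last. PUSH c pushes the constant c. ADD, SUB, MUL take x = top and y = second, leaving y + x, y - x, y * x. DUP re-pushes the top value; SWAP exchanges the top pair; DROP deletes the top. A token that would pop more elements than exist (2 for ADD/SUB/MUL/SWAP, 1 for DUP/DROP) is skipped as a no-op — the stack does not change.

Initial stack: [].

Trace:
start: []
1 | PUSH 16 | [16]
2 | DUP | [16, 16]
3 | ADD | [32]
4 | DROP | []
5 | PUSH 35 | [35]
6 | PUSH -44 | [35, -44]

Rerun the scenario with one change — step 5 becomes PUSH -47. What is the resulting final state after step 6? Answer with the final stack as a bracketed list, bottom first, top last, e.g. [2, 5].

[-47, -44]

(re-executing from step 5 with the substitution; state before step 5: [])
5 | PUSH -47 | [-47]
6 | PUSH -44 | [-47, -44]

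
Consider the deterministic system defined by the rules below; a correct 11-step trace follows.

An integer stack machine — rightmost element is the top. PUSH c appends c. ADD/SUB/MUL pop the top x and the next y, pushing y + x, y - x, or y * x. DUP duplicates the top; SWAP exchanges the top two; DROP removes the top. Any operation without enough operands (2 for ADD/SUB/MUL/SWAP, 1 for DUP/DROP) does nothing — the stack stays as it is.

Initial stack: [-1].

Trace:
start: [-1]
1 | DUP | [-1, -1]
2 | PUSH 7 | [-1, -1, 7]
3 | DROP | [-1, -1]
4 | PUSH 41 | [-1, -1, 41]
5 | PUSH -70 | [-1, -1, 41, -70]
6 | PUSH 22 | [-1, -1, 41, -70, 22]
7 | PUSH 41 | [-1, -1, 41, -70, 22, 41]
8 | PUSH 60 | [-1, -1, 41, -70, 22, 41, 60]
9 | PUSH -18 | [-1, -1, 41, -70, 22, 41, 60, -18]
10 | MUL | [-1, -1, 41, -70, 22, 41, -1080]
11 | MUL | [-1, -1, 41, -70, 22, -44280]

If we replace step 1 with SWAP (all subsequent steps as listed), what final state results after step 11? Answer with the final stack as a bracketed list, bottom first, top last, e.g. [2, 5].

[-1, 41, -70, 22, -44280]

(re-executing from step 1 with the substitution; state before step 1: [-1])
1 | SWAP | [-1]
2 | PUSH 7 | [-1, 7]
3 | DROP | [-1]
4 | PUSH 41 | [-1, 41]
5 | PUSH -70 | [-1, 41, -70]
6 | PUSH 22 | [-1, 41, -70, 22]
7 | PUSH 41 | [-1, 41, -70, 22, 41]
8 | PUSH 60 | [-1, 41, -70, 22, 41, 60]
9 | PUSH -18 | [-1, 41, -70, 22, 41, 60, -18]
10 | MUL | [-1, 41, -70, 22, 41, -1080]
11 | MUL | [-1, 41, -70, 22, -44280]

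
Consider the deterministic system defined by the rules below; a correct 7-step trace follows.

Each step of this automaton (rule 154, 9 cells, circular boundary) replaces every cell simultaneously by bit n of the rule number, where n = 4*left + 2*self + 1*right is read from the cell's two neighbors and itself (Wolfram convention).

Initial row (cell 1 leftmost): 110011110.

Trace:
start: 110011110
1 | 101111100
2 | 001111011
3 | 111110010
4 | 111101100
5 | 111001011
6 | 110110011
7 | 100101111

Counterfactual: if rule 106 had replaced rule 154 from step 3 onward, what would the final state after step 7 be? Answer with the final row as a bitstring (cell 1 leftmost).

111011001

(re-executing steps 3..7 under rule 106; state before step 3: 001111011)
3 | 011001111
4 | 111011001
5 | 001111011
6 | 011001111
7 | 111011001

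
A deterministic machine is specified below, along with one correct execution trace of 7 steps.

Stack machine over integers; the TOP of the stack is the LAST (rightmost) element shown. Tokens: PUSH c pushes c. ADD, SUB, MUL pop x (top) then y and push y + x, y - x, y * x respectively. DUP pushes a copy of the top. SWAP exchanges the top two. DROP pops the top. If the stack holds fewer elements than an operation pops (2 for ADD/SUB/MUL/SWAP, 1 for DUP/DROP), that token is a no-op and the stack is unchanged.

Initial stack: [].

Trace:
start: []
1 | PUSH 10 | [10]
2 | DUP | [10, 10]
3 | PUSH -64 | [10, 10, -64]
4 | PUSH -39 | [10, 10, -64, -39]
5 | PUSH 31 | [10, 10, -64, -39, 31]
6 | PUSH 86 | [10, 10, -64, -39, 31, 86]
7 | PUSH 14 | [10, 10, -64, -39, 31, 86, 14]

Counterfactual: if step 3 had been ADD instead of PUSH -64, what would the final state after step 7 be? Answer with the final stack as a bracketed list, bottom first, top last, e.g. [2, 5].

[20, -39, 31, 86, 14]

(re-executing from step 3 with the substitution; state before step 3: [10, 10])
3 | ADD | [20]
4 | PUSH -39 | [20, -39]
5 | PUSH 31 | [20, -39, 31]
6 | PUSH 86 | [20, -39, 31, 86]
7 | PUSH 14 | [20, -39, 31, 86, 14]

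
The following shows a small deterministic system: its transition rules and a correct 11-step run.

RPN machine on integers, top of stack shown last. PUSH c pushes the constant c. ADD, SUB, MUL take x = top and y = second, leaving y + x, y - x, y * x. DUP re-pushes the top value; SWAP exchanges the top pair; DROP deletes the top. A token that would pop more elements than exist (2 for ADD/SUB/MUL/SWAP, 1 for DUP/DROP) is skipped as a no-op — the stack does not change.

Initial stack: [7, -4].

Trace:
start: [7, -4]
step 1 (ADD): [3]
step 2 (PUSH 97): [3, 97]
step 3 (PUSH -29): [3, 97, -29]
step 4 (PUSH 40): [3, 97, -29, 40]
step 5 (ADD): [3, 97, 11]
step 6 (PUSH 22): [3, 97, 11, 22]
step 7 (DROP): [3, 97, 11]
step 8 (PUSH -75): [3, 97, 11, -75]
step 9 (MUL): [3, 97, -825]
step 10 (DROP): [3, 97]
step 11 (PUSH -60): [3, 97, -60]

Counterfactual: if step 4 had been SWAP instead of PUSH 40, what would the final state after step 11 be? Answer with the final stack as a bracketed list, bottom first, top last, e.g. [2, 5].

[3, -60]

(re-executing from step 4 with the substitution; state before step 4: [3, 97, -29])
step 4 (SWAP): [3, -29, 97]
step 5 (ADD): [3, 68]
step 6 (PUSH 22): [3, 68, 22]
step 7 (DROP): [3, 68]
step 8 (PUSH -75): [3, 68, -75]
step 9 (MUL): [3, -5100]
step 10 (DROP): [3]
step 11 (PUSH -60): [3, -60]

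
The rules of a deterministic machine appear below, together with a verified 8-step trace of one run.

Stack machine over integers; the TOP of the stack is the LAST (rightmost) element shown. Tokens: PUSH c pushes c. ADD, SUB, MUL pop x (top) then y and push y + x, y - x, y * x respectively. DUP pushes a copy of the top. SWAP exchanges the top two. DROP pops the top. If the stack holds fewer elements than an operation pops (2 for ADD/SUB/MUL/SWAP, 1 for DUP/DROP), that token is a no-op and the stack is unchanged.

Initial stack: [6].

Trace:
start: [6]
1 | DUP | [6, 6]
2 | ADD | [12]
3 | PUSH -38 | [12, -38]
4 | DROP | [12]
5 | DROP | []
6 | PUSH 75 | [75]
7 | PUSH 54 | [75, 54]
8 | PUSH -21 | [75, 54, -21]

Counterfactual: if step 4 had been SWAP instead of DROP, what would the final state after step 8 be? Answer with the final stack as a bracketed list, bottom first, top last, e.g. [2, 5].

[-38, 75, 54, -21]

(re-executing from step 4 with the substitution; state before step 4: [12, -38])
4 | SWAP | [-38, 12]
5 | DROP | [-38]
6 | PUSH 75 | [-38, 75]
7 | PUSH 54 | [-38, 75, 54]
8 | PUSH -21 | [-38, 75, 54, -21]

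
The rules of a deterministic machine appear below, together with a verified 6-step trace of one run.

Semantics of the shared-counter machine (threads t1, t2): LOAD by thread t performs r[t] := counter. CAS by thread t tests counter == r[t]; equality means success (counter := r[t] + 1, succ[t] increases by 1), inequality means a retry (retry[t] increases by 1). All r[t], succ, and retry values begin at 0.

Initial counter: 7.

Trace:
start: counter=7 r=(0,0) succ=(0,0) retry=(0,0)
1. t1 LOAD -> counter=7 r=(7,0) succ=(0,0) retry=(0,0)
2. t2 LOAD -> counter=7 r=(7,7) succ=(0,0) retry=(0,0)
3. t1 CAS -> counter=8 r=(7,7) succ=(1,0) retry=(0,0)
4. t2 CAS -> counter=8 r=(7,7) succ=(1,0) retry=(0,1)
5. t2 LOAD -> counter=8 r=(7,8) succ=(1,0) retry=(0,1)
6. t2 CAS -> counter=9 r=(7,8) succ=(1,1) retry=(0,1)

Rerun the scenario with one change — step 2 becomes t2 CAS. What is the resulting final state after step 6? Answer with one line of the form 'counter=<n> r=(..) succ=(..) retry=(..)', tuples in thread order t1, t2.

(re-executing from step 2 with the substitution; state before step 2: counter=7 r=(7,0) succ=(0,0) retry=(0,0))
2. t2 CAS -> counter=7 r=(7,0) succ=(0,0) retry=(0,1)
3. t1 CAS -> counter=8 r=(7,0) succ=(1,0) retry=(0,1)
4. t2 CAS -> counter=8 r=(7,0) succ=(1,0) retry=(0,2)
5. t2 LOAD -> counter=8 r=(7,8) succ=(1,0) retry=(0,2)
6. t2 CAS -> counter=9 r=(7,8) succ=(1,1) retry=(0,2)

counter=9 r=(7,8) succ=(1,1) retry=(0,2)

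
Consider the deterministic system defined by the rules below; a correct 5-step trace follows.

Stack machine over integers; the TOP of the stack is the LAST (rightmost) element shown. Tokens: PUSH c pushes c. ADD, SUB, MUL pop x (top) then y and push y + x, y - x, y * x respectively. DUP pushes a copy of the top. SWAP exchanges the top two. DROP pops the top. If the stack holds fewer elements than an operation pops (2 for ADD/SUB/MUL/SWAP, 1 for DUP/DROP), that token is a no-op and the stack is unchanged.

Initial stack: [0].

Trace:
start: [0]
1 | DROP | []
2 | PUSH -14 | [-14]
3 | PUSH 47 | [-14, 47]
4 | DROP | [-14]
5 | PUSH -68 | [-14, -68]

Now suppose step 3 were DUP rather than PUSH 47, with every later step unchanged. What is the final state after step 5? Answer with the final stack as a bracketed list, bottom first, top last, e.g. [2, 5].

(re-executing from step 3 with the substitution; state before step 3: [-14])
3 | DUP | [-14, -14]
4 | DROP | [-14]
5 | PUSH -68 | [-14, -68]

[-14, -68]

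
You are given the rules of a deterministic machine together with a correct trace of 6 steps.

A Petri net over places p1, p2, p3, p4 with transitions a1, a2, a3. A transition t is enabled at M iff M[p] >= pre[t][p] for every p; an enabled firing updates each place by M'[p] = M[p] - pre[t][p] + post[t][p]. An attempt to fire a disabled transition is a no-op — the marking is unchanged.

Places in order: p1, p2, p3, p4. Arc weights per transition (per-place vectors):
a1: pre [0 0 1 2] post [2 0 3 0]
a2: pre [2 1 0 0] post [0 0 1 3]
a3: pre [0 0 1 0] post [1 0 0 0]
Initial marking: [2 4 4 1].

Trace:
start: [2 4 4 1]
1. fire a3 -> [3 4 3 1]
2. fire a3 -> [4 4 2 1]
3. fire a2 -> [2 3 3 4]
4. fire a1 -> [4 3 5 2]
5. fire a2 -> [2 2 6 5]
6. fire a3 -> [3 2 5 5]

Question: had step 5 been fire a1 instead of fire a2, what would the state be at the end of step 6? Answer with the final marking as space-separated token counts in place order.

7 3 6 0

(re-executing from step 5 with the substitution; state before step 5: [4 3 5 2])
5. fire a1 -> [6 3 7 0]
6. fire a3 -> [7 3 6 0]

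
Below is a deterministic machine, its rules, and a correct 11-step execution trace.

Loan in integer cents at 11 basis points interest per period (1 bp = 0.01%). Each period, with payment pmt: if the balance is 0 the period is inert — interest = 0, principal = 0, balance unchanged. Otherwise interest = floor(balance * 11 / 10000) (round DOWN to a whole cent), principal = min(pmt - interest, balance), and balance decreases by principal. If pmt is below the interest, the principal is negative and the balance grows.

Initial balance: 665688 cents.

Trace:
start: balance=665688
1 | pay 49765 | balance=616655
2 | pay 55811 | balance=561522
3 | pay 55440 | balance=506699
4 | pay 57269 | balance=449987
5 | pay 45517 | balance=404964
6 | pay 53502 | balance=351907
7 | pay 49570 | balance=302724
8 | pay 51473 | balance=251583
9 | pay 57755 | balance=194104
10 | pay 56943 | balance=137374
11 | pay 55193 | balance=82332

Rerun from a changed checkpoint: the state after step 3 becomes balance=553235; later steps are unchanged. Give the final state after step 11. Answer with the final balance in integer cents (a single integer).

129280

state after step 3 := balance=553235
4 | pay 57269 | balance=496574
5 | pay 45517 | balance=451603
6 | pay 53502 | balance=398597
7 | pay 49570 | balance=349465
8 | pay 51473 | balance=298376
9 | pay 57755 | balance=240949
10 | pay 56943 | balance=184271
11 | pay 55193 | balance=129280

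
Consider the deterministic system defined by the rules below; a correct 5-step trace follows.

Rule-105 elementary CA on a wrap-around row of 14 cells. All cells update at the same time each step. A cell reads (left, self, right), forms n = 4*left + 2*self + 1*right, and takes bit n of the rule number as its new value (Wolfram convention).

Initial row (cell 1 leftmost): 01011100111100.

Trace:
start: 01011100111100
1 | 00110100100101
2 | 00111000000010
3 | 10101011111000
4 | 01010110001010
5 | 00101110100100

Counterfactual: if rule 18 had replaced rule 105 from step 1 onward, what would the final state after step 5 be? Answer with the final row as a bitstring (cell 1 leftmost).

(re-executing steps 1..5 under rule 18; state before step 1: 01011100111100)
1 | 10000011000010
2 | 01000100100100
3 | 10101011011010
4 | 00000000000000
5 | 00000000000000

00000000000000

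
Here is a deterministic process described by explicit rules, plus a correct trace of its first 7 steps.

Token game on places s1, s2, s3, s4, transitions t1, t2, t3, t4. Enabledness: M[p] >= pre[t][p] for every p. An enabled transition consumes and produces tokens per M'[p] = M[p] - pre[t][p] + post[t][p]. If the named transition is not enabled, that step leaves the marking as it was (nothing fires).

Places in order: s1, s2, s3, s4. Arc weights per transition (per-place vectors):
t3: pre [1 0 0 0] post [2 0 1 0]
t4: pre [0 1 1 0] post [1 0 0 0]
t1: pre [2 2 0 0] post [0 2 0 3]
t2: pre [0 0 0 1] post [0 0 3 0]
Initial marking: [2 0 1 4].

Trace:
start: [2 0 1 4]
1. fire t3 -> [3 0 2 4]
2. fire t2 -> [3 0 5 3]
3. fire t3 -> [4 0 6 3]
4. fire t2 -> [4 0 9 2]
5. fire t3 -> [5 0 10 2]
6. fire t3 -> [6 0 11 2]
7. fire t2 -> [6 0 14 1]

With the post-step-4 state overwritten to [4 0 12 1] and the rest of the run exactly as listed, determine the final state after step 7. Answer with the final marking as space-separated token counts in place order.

state after step 4 := [4 0 12 1]
5. fire t3 -> [5 0 13 1]
6. fire t3 -> [6 0 14 1]
7. fire t2 -> [6 0 17 0]

6 0 17 0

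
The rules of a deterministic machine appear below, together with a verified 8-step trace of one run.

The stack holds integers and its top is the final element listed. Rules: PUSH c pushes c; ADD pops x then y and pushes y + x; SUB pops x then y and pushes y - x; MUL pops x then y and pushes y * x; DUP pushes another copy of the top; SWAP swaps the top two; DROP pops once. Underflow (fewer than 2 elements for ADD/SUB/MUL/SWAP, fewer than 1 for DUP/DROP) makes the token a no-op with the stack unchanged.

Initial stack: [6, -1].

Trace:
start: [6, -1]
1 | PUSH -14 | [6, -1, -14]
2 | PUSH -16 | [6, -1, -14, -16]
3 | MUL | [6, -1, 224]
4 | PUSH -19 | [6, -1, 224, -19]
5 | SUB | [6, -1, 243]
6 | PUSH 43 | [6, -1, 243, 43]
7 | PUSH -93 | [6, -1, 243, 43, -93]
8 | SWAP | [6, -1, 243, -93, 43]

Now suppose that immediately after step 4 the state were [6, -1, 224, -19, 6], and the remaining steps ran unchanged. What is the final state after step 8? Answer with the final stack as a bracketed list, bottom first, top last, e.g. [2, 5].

state after step 4 := [6, -1, 224, -19, 6]
5 | SUB | [6, -1, 224, -25]
6 | PUSH 43 | [6, -1, 224, -25, 43]
7 | PUSH -93 | [6, -1, 224, -25, 43, -93]
8 | SWAP | [6, -1, 224, -25, -93, 43]

[6, -1, 224, -25, -93, 43]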